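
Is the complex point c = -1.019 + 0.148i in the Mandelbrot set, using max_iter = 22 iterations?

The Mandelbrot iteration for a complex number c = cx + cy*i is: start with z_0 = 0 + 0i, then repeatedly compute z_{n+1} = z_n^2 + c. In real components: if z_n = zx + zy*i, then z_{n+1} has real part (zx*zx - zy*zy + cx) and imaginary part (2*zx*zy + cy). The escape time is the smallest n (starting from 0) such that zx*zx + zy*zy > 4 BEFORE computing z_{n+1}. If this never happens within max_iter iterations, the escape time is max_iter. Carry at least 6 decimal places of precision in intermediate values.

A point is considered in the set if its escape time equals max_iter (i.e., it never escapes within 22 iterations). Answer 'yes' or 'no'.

Answer: yes

Derivation:
z_0 = 0 + 0i, c = -1.0190 + 0.1480i
Iter 1: z = -1.0190 + 0.1480i, |z|^2 = 1.0603
Iter 2: z = -0.0025 + -0.1536i, |z|^2 = 0.0236
Iter 3: z = -1.0426 + 0.1488i, |z|^2 = 1.1091
Iter 4: z = 0.0459 + -0.1622i, |z|^2 = 0.0284
Iter 5: z = -1.0432 + 0.1331i, |z|^2 = 1.1060
Iter 6: z = 0.0516 + -0.1297i, |z|^2 = 0.0195
Iter 7: z = -1.0332 + 0.1346i, |z|^2 = 1.0856
Iter 8: z = 0.0303 + -0.1302i, |z|^2 = 0.0179
Iter 9: z = -1.0350 + 0.1401i, |z|^2 = 1.0909
Iter 10: z = 0.0326 + -0.1420i, |z|^2 = 0.0212
Iter 11: z = -1.0381 + 0.1387i, |z|^2 = 1.0969
Iter 12: z = 0.0394 + -0.1400i, |z|^2 = 0.0212
Iter 13: z = -1.0371 + 0.1370i, |z|^2 = 1.0942
Iter 14: z = 0.0377 + -0.1361i, |z|^2 = 0.0199
Iter 15: z = -1.0361 + 0.1377i, |z|^2 = 1.0925
Iter 16: z = 0.0355 + -0.1374i, |z|^2 = 0.0201
Iter 17: z = -1.0366 + 0.1382i, |z|^2 = 1.0937
Iter 18: z = 0.0365 + -0.1386i, |z|^2 = 0.0205
Iter 19: z = -1.0369 + 0.1379i, |z|^2 = 1.0941
Iter 20: z = 0.0371 + -0.1380i, |z|^2 = 0.0204
Iter 21: z = -1.0367 + 0.1378i, |z|^2 = 1.0936
Did not escape in 22 iterations → in set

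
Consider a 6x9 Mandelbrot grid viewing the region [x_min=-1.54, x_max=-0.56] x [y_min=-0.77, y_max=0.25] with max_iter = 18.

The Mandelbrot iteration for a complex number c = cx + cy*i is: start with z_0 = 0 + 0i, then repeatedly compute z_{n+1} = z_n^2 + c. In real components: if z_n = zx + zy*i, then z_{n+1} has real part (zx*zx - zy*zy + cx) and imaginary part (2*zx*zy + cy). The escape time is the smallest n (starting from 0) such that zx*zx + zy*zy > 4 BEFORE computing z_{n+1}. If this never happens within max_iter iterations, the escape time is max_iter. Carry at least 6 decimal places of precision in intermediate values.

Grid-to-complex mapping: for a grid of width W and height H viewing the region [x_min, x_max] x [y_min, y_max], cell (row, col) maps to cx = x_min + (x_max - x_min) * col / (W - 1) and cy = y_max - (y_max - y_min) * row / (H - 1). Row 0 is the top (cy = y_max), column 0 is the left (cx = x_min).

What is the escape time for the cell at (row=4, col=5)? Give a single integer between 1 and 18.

Answer: 18

Derivation:
z_0 = 0 + 0i, c = -0.5600 + -0.2600i
Iter 1: z = -0.5600 + -0.2600i, |z|^2 = 0.3812
Iter 2: z = -0.3140 + 0.0312i, |z|^2 = 0.0996
Iter 3: z = -0.4624 + -0.2796i, |z|^2 = 0.2920
Iter 4: z = -0.4244 + -0.0014i, |z|^2 = 0.1801
Iter 5: z = -0.3799 + -0.2588i, |z|^2 = 0.2113
Iter 6: z = -0.4826 + -0.0634i, |z|^2 = 0.2370
Iter 7: z = -0.3311 + -0.1988i, |z|^2 = 0.1491
Iter 8: z = -0.4899 + -0.1284i, |z|^2 = 0.2565
Iter 9: z = -0.3365 + -0.1342i, |z|^2 = 0.1312
Iter 10: z = -0.4648 + -0.1697i, |z|^2 = 0.2448
Iter 11: z = -0.3727 + -0.1023i, |z|^2 = 0.1494
Iter 12: z = -0.4315 + -0.1838i, |z|^2 = 0.2200
Iter 13: z = -0.4076 + -0.1014i, |z|^2 = 0.1764
Iter 14: z = -0.4042 + -0.1773i, |z|^2 = 0.1948
Iter 15: z = -0.4281 + -0.1166i, |z|^2 = 0.1969
Iter 16: z = -0.3903 + -0.1601i, |z|^2 = 0.1780
Iter 17: z = -0.4333 + -0.1350i, |z|^2 = 0.2059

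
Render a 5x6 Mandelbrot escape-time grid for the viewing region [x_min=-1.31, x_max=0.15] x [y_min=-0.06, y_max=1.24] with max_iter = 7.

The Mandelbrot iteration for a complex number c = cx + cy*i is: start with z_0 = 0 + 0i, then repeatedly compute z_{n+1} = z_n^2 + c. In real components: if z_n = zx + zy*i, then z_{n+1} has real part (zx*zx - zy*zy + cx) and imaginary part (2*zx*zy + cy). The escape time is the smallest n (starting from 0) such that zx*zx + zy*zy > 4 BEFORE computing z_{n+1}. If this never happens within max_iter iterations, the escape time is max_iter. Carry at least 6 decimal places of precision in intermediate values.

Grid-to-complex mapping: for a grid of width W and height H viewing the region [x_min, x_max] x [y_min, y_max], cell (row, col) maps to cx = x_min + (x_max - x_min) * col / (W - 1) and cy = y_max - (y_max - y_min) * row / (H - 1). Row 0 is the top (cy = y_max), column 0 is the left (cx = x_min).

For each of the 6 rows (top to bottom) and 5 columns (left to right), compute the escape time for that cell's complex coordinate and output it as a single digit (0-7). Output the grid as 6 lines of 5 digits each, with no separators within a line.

(row=0, col=0): c = -1.3100 + 1.2400i → escape time 2
(row=0, col=1): c = -0.9450 + 1.2400i → escape time 3
(row=0, col=2): c = -0.5800 + 1.2400i → escape time 3
(row=0, col=3): c = -0.2150 + 1.2400i → escape time 3
(row=0, col=4): c = 0.1500 + 1.2400i → escape time 2
(row=1, col=0): c = -1.3100 + 0.9800i → escape time 3
(row=1, col=1): c = -0.9450 + 0.9800i → escape time 3
(row=1, col=2): c = -0.5800 + 0.9800i → escape time 4
(row=1, col=3): c = -0.2150 + 0.9800i → escape time 7
(row=1, col=4): c = 0.1500 + 0.9800i → escape time 4
(row=2, col=0): c = -1.3100 + 0.7200i → escape time 3
(row=2, col=1): c = -0.9450 + 0.7200i → escape time 4
(row=2, col=2): c = -0.5800 + 0.7200i → escape time 7
(row=2, col=3): c = -0.2150 + 0.7200i → escape time 7
(row=2, col=4): c = 0.1500 + 0.7200i → escape time 7
(row=3, col=0): c = -1.3100 + 0.4600i → escape time 4
(row=3, col=1): c = -0.9450 + 0.4600i → escape time 5
(row=3, col=2): c = -0.5800 + 0.4600i → escape time 7
(row=3, col=3): c = -0.2150 + 0.4600i → escape time 7
(row=3, col=4): c = 0.1500 + 0.4600i → escape time 7
(row=4, col=0): c = -1.3100 + 0.2000i → escape time 7
(row=4, col=1): c = -0.9450 + 0.2000i → escape time 7
(row=4, col=2): c = -0.5800 + 0.2000i → escape time 7
(row=4, col=3): c = -0.2150 + 0.2000i → escape time 7
(row=4, col=4): c = 0.1500 + 0.2000i → escape time 7
(row=5, col=0): c = -1.3100 + -0.0600i → escape time 7
(row=5, col=1): c = -0.9450 + -0.0600i → escape time 7
(row=5, col=2): c = -0.5800 + -0.0600i → escape time 7
(row=5, col=3): c = -0.2150 + -0.0600i → escape time 7
(row=5, col=4): c = 0.1500 + -0.0600i → escape time 7

Answer: 23332
33474
34777
45777
77777
77777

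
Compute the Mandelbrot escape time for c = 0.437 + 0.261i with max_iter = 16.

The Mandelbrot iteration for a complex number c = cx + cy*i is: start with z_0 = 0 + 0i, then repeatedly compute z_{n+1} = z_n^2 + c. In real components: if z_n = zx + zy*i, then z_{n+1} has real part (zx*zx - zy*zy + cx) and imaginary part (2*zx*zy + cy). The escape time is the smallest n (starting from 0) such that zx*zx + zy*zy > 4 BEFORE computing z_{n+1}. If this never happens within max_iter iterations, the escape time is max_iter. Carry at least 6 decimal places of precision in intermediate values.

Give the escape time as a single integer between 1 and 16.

Answer: 9

Derivation:
z_0 = 0 + 0i, c = 0.4370 + 0.2610i
Iter 1: z = 0.4370 + 0.2610i, |z|^2 = 0.2591
Iter 2: z = 0.5598 + 0.4891i, |z|^2 = 0.5527
Iter 3: z = 0.5112 + 0.8087i, |z|^2 = 0.9153
Iter 4: z = 0.0444 + 1.0878i, |z|^2 = 1.1852
Iter 5: z = -0.7443 + 0.3576i, |z|^2 = 0.6818
Iter 6: z = 0.8631 + -0.2713i, |z|^2 = 0.8185
Iter 7: z = 1.1083 + -0.2073i, |z|^2 = 1.2713
Iter 8: z = 1.6224 + -0.1984i, |z|^2 = 2.6715
Iter 9: z = 3.0298 + -0.3828i, |z|^2 = 9.3262
Escaped at iteration 9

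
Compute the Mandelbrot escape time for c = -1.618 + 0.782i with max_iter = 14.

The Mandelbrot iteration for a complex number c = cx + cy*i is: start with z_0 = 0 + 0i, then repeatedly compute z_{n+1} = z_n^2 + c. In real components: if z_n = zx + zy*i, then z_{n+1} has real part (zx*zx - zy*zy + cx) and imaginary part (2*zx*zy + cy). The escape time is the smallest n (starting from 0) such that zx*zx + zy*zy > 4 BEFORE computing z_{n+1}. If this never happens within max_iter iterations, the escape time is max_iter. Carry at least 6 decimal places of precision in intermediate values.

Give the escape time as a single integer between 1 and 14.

Answer: 3

Derivation:
z_0 = 0 + 0i, c = -1.6180 + 0.7820i
Iter 1: z = -1.6180 + 0.7820i, |z|^2 = 3.2294
Iter 2: z = 0.3884 + -1.7486i, |z|^2 = 3.2083
Iter 3: z = -4.5246 + -0.5763i, |z|^2 = 20.8039
Escaped at iteration 3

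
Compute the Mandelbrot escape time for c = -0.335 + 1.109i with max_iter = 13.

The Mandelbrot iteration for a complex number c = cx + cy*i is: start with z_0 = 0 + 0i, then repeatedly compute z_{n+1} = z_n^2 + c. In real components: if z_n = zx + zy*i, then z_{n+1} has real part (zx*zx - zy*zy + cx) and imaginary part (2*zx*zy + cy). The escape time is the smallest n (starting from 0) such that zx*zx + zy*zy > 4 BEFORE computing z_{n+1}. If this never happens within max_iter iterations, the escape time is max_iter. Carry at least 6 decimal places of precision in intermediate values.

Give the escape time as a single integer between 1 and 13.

z_0 = 0 + 0i, c = -0.3350 + 1.1090i
Iter 1: z = -0.3350 + 1.1090i, |z|^2 = 1.3421
Iter 2: z = -1.4527 + 0.3660i, |z|^2 = 2.2441
Iter 3: z = 1.6413 + 0.0457i, |z|^2 = 2.6959
Iter 4: z = 2.3567 + 1.2592i, |z|^2 = 7.1395
Escaped at iteration 4

Answer: 4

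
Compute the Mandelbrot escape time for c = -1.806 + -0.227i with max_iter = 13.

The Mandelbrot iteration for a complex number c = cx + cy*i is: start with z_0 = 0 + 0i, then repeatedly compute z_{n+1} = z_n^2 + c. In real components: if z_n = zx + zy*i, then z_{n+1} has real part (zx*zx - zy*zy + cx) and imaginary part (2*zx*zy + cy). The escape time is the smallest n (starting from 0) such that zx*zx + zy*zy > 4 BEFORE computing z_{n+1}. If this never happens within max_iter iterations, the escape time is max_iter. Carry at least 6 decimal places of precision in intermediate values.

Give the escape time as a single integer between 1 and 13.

Answer: 4

Derivation:
z_0 = 0 + 0i, c = -1.8060 + -0.2270i
Iter 1: z = -1.8060 + -0.2270i, |z|^2 = 3.3132
Iter 2: z = 1.4041 + 0.5929i, |z|^2 = 2.3231
Iter 3: z = -0.1860 + 1.4381i, |z|^2 = 2.1026
Iter 4: z = -3.8394 + -0.7621i, |z|^2 = 15.3217
Escaped at iteration 4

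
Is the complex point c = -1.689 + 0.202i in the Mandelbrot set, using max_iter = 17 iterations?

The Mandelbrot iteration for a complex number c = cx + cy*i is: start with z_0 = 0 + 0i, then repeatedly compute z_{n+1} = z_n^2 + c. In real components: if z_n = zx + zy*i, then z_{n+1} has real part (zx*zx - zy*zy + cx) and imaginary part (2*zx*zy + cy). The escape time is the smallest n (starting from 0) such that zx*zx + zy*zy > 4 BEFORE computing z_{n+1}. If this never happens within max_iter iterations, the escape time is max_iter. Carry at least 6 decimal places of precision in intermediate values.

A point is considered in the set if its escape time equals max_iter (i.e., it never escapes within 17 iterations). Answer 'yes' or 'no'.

Answer: no

Derivation:
z_0 = 0 + 0i, c = -1.6890 + 0.2020i
Iter 1: z = -1.6890 + 0.2020i, |z|^2 = 2.8935
Iter 2: z = 1.1229 + -0.4804i, |z|^2 = 1.4917
Iter 3: z = -0.6588 + -0.8768i, |z|^2 = 1.2028
Iter 4: z = -2.0238 + 1.3573i, |z|^2 = 5.9378
Escaped at iteration 4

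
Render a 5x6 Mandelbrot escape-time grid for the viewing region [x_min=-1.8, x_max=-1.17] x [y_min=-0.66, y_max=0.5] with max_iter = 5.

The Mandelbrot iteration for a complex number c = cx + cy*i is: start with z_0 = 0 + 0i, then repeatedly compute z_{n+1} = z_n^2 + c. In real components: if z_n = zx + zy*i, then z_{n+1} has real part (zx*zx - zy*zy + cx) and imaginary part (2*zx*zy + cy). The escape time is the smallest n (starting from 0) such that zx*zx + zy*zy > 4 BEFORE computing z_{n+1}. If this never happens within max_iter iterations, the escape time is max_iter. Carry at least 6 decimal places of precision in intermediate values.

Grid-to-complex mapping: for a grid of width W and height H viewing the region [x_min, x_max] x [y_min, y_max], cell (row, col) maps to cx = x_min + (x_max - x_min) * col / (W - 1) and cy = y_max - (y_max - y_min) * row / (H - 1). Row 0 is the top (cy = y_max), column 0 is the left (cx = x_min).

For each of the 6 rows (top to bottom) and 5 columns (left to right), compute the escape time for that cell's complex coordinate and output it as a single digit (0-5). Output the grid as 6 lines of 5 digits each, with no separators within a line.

Answer: 33345
44555
55555
44555
33455
33333

Derivation:
(row=0, col=0): c = -1.8000 + 0.5000i → escape time 3
(row=0, col=1): c = -1.6425 + 0.5000i → escape time 3
(row=0, col=2): c = -1.4850 + 0.5000i → escape time 3
(row=0, col=3): c = -1.3275 + 0.5000i → escape time 4
(row=0, col=4): c = -1.1700 + 0.5000i → escape time 5
(row=1, col=0): c = -1.8000 + 0.2680i → escape time 4
(row=1, col=1): c = -1.6425 + 0.2680i → escape time 4
(row=1, col=2): c = -1.4850 + 0.2680i → escape time 5
(row=1, col=3): c = -1.3275 + 0.2680i → escape time 5
(row=1, col=4): c = -1.1700 + 0.2680i → escape time 5
(row=2, col=0): c = -1.8000 + 0.0360i → escape time 5
(row=2, col=1): c = -1.6425 + 0.0360i → escape time 5
(row=2, col=2): c = -1.4850 + 0.0360i → escape time 5
(row=2, col=3): c = -1.3275 + 0.0360i → escape time 5
(row=2, col=4): c = -1.1700 + 0.0360i → escape time 5
(row=3, col=0): c = -1.8000 + -0.1960i → escape time 4
(row=3, col=1): c = -1.6425 + -0.1960i → escape time 4
(row=3, col=2): c = -1.4850 + -0.1960i → escape time 5
(row=3, col=3): c = -1.3275 + -0.1960i → escape time 5
(row=3, col=4): c = -1.1700 + -0.1960i → escape time 5
(row=4, col=0): c = -1.8000 + -0.4280i → escape time 3
(row=4, col=1): c = -1.6425 + -0.4280i → escape time 3
(row=4, col=2): c = -1.4850 + -0.4280i → escape time 4
(row=4, col=3): c = -1.3275 + -0.4280i → escape time 5
(row=4, col=4): c = -1.1700 + -0.4280i → escape time 5
(row=5, col=0): c = -1.8000 + -0.6600i → escape time 3
(row=5, col=1): c = -1.6425 + -0.6600i → escape time 3
(row=5, col=2): c = -1.4850 + -0.6600i → escape time 3
(row=5, col=3): c = -1.3275 + -0.6600i → escape time 3
(row=5, col=4): c = -1.1700 + -0.6600i → escape time 3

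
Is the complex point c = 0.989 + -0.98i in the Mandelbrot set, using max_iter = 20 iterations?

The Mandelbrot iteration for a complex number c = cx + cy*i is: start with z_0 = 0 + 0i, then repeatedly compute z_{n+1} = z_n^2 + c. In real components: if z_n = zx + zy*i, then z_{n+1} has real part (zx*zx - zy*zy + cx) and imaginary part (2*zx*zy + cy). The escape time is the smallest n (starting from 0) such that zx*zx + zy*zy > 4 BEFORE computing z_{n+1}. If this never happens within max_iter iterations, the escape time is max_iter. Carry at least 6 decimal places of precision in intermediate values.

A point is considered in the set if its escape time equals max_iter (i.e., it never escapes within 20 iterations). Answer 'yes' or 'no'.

Answer: no

Derivation:
z_0 = 0 + 0i, c = 0.9890 + -0.9800i
Iter 1: z = 0.9890 + -0.9800i, |z|^2 = 1.9385
Iter 2: z = 1.0067 + -2.9184i, |z|^2 = 9.5308
Escaped at iteration 2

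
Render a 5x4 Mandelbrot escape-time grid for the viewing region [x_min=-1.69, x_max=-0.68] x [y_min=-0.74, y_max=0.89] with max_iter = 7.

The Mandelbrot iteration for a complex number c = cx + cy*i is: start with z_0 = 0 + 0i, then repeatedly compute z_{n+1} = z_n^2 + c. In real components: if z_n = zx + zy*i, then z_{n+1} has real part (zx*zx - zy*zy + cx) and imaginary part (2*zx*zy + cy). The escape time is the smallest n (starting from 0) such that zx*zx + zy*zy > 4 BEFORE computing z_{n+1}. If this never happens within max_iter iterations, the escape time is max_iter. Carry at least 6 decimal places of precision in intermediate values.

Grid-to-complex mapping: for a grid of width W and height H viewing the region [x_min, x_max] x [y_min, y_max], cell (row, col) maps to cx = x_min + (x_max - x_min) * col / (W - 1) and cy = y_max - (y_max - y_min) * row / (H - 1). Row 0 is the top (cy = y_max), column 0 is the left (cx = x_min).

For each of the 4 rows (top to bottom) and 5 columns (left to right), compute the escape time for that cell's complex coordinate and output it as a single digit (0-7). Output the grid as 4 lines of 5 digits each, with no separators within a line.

Answer: 23334
45777
45777
33344

Derivation:
(row=0, col=0): c = -1.6900 + 0.8900i → escape time 2
(row=0, col=1): c = -1.4375 + 0.8900i → escape time 3
(row=0, col=2): c = -1.1850 + 0.8900i → escape time 3
(row=0, col=3): c = -0.9325 + 0.8900i → escape time 3
(row=0, col=4): c = -0.6800 + 0.8900i → escape time 4
(row=1, col=0): c = -1.6900 + 0.3467i → escape time 4
(row=1, col=1): c = -1.4375 + 0.3467i → escape time 5
(row=1, col=2): c = -1.1850 + 0.3467i → escape time 7
(row=1, col=3): c = -0.9325 + 0.3467i → escape time 7
(row=1, col=4): c = -0.6800 + 0.3467i → escape time 7
(row=2, col=0): c = -1.6900 + -0.1967i → escape time 4
(row=2, col=1): c = -1.4375 + -0.1967i → escape time 5
(row=2, col=2): c = -1.1850 + -0.1967i → escape time 7
(row=2, col=3): c = -0.9325 + -0.1967i → escape time 7
(row=2, col=4): c = -0.6800 + -0.1967i → escape time 7
(row=3, col=0): c = -1.6900 + -0.7400i → escape time 3
(row=3, col=1): c = -1.4375 + -0.7400i → escape time 3
(row=3, col=2): c = -1.1850 + -0.7400i → escape time 3
(row=3, col=3): c = -0.9325 + -0.7400i → escape time 4
(row=3, col=4): c = -0.6800 + -0.7400i → escape time 4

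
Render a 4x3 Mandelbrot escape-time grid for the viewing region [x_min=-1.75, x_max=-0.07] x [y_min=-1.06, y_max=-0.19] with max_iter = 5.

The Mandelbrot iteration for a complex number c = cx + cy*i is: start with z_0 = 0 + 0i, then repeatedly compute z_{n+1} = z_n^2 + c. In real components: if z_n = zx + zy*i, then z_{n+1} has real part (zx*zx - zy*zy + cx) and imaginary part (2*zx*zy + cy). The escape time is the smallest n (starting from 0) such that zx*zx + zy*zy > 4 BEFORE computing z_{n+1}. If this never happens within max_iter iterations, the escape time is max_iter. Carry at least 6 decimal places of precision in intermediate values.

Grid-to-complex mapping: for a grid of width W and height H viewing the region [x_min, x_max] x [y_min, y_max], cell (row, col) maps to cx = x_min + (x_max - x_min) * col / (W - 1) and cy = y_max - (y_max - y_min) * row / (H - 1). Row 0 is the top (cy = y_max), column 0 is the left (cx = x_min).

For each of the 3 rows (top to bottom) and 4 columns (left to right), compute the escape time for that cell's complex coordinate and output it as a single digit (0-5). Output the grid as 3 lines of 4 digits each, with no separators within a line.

Answer: 4555
3355
1335

Derivation:
(row=0, col=0): c = -1.7500 + -0.1900i → escape time 4
(row=0, col=1): c = -1.1900 + -0.1900i → escape time 5
(row=0, col=2): c = -0.6300 + -0.1900i → escape time 5
(row=0, col=3): c = -0.0700 + -0.1900i → escape time 5
(row=1, col=0): c = -1.7500 + -0.6250i → escape time 3
(row=1, col=1): c = -1.1900 + -0.6250i → escape time 3
(row=1, col=2): c = -0.6300 + -0.6250i → escape time 5
(row=1, col=3): c = -0.0700 + -0.6250i → escape time 5
(row=2, col=0): c = -1.7500 + -1.0600i → escape time 1
(row=2, col=1): c = -1.1900 + -1.0600i → escape time 3
(row=2, col=2): c = -0.6300 + -1.0600i → escape time 3
(row=2, col=3): c = -0.0700 + -1.0600i → escape time 5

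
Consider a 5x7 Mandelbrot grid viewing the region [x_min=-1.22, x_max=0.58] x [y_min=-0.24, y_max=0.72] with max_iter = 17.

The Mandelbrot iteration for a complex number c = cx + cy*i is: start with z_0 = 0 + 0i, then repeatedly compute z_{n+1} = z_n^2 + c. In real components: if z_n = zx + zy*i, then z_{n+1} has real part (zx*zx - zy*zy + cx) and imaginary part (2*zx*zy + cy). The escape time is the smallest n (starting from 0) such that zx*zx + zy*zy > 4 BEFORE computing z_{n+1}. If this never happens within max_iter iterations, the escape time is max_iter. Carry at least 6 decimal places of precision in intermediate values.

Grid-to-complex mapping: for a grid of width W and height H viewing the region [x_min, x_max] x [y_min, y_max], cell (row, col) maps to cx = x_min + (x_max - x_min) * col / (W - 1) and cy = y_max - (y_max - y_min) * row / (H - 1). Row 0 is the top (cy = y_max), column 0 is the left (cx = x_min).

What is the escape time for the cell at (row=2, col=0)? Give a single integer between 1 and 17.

Answer: 8

Derivation:
z_0 = 0 + 0i, c = -1.2200 + 0.4000i
Iter 1: z = -1.2200 + 0.4000i, |z|^2 = 1.6484
Iter 2: z = 0.1084 + -0.5760i, |z|^2 = 0.3435
Iter 3: z = -1.5400 + 0.2751i, |z|^2 = 2.4474
Iter 4: z = 1.0760 + -0.4474i, |z|^2 = 1.3579
Iter 5: z = -0.2624 + -0.5628i, |z|^2 = 0.3856
Iter 6: z = -1.4679 + 0.6954i, |z|^2 = 2.6381
Iter 7: z = 0.4511 + -1.6414i, |z|^2 = 2.8976
Iter 8: z = -3.7107 + -1.0808i, |z|^2 = 14.9373
Escaped at iteration 8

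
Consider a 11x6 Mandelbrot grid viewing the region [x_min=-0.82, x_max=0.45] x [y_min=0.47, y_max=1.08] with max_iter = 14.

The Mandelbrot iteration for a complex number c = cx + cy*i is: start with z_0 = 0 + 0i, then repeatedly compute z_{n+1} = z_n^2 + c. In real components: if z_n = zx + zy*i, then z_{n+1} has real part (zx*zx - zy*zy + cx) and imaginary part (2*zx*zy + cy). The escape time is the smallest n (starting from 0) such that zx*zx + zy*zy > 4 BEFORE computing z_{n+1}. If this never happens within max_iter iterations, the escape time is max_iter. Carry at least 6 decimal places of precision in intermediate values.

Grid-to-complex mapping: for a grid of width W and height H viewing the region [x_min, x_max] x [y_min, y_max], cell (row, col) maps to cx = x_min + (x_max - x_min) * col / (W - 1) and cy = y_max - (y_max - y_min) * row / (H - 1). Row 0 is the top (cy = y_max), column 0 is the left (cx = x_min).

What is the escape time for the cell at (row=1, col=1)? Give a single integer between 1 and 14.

Answer: 4

Derivation:
z_0 = 0 + 0i, c = -0.6930 + 0.9580i
Iter 1: z = -0.6930 + 0.9580i, |z|^2 = 1.3980
Iter 2: z = -1.1305 + -0.3698i, |z|^2 = 1.4148
Iter 3: z = 0.4483 + 1.7941i, |z|^2 = 3.4198
Iter 4: z = -3.7108 + 2.5667i, |z|^2 = 20.3579
Escaped at iteration 4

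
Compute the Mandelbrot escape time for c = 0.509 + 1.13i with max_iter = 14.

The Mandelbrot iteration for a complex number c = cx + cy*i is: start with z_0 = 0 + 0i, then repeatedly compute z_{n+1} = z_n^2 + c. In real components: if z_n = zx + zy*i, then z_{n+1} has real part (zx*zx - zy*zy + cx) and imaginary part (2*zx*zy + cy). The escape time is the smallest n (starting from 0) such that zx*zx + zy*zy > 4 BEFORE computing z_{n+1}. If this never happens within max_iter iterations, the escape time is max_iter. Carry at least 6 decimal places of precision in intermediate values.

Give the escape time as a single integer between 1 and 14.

z_0 = 0 + 0i, c = 0.5090 + 1.1300i
Iter 1: z = 0.5090 + 1.1300i, |z|^2 = 1.5360
Iter 2: z = -0.5088 + 2.2803i, |z|^2 = 5.4588
Escaped at iteration 2

Answer: 2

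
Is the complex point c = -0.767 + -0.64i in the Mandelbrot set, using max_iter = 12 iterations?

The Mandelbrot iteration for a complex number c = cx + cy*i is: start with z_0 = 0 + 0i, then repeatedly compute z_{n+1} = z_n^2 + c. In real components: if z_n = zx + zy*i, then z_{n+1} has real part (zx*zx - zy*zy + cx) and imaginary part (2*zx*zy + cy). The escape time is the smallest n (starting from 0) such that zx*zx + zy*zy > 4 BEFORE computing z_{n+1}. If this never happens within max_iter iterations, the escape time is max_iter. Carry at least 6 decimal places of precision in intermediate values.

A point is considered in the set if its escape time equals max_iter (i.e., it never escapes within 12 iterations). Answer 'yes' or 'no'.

Answer: no

Derivation:
z_0 = 0 + 0i, c = -0.7670 + -0.6400i
Iter 1: z = -0.7670 + -0.6400i, |z|^2 = 0.9979
Iter 2: z = -0.5883 + 0.3418i, |z|^2 = 0.4629
Iter 3: z = -0.5377 + -1.0421i, |z|^2 = 1.3751
Iter 4: z = -1.5639 + 0.4807i, |z|^2 = 2.6769
Iter 5: z = 1.4478 + -2.1435i, |z|^2 = 6.6905
Escaped at iteration 5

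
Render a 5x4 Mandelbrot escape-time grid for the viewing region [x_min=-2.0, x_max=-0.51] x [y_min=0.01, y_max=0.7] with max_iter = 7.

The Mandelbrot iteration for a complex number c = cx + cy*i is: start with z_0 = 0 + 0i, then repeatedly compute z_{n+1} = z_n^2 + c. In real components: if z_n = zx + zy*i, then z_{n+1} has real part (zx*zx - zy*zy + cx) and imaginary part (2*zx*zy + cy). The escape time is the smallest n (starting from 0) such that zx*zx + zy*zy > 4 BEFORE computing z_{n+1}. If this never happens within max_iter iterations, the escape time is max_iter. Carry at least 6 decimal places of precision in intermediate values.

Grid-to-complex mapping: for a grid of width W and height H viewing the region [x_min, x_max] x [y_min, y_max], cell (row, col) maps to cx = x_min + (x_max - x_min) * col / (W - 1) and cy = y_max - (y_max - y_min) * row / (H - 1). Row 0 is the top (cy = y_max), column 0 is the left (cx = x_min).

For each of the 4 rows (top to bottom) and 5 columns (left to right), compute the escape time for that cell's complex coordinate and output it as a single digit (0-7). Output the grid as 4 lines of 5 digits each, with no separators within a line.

Answer: 13347
13567
14777
17777

Derivation:
(row=0, col=0): c = -2.0000 + 0.7000i → escape time 1
(row=0, col=1): c = -1.6275 + 0.7000i → escape time 3
(row=0, col=2): c = -1.2550 + 0.7000i → escape time 3
(row=0, col=3): c = -0.8825 + 0.7000i → escape time 4
(row=0, col=4): c = -0.5100 + 0.7000i → escape time 7
(row=1, col=0): c = -2.0000 + 0.4700i → escape time 1
(row=1, col=1): c = -1.6275 + 0.4700i → escape time 3
(row=1, col=2): c = -1.2550 + 0.4700i → escape time 5
(row=1, col=3): c = -0.8825 + 0.4700i → escape time 6
(row=1, col=4): c = -0.5100 + 0.4700i → escape time 7
(row=2, col=0): c = -2.0000 + 0.2400i → escape time 1
(row=2, col=1): c = -1.6275 + 0.2400i → escape time 4
(row=2, col=2): c = -1.2550 + 0.2400i → escape time 7
(row=2, col=3): c = -0.8825 + 0.2400i → escape time 7
(row=2, col=4): c = -0.5100 + 0.2400i → escape time 7
(row=3, col=0): c = -2.0000 + 0.0100i → escape time 1
(row=3, col=1): c = -1.6275 + 0.0100i → escape time 7
(row=3, col=2): c = -1.2550 + 0.0100i → escape time 7
(row=3, col=3): c = -0.8825 + 0.0100i → escape time 7
(row=3, col=4): c = -0.5100 + 0.0100i → escape time 7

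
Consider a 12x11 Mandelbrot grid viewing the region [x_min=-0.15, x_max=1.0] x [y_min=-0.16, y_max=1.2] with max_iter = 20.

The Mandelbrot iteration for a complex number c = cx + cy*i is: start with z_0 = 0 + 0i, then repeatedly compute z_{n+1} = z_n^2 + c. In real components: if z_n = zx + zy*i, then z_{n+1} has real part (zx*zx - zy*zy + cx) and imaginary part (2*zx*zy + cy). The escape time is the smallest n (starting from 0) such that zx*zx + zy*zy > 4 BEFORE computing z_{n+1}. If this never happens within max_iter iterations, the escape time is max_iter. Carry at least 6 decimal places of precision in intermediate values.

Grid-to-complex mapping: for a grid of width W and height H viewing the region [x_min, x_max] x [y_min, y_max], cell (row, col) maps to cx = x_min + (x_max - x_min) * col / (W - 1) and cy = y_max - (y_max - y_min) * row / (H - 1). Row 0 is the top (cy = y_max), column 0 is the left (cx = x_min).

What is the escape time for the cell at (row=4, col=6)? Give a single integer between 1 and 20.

z_0 = 0 + 0i, c = 0.4773 + 0.6560i
Iter 1: z = 0.4773 + 0.6560i, |z|^2 = 0.6581
Iter 2: z = 0.2747 + 1.2822i, |z|^2 = 1.7195
Iter 3: z = -1.0912 + 1.3605i, |z|^2 = 3.0418
Iter 4: z = -0.1829 + -2.3133i, |z|^2 = 5.3846
Escaped at iteration 4

Answer: 4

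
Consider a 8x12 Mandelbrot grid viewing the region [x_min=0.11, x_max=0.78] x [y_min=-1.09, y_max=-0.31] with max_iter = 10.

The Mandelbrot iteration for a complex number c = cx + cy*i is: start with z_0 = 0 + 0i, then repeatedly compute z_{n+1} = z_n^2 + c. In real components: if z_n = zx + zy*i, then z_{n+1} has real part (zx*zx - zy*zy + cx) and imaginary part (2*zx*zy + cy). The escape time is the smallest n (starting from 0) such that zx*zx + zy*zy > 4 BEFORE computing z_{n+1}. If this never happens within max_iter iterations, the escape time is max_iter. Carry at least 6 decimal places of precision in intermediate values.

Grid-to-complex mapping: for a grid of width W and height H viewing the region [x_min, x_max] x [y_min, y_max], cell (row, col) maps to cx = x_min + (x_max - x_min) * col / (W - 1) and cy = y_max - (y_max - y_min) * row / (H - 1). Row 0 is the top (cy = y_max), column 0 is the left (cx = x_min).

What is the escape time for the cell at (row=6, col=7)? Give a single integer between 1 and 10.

z_0 = 0 + 0i, c = 0.7800 + -0.7355i
Iter 1: z = 0.7800 + -0.7355i, |z|^2 = 1.1493
Iter 2: z = 0.8475 + -1.8828i, |z|^2 = 4.2631
Escaped at iteration 2

Answer: 2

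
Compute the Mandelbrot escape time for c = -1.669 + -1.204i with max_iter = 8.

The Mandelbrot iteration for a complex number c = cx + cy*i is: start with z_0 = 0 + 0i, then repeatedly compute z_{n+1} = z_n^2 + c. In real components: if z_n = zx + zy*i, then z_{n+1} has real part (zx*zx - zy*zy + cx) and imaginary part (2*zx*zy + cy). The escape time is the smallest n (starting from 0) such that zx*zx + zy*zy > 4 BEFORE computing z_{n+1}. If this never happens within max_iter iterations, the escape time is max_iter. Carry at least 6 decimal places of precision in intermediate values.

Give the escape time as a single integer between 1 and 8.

Answer: 1

Derivation:
z_0 = 0 + 0i, c = -1.6690 + -1.2040i
Iter 1: z = -1.6690 + -1.2040i, |z|^2 = 4.2352
Escaped at iteration 1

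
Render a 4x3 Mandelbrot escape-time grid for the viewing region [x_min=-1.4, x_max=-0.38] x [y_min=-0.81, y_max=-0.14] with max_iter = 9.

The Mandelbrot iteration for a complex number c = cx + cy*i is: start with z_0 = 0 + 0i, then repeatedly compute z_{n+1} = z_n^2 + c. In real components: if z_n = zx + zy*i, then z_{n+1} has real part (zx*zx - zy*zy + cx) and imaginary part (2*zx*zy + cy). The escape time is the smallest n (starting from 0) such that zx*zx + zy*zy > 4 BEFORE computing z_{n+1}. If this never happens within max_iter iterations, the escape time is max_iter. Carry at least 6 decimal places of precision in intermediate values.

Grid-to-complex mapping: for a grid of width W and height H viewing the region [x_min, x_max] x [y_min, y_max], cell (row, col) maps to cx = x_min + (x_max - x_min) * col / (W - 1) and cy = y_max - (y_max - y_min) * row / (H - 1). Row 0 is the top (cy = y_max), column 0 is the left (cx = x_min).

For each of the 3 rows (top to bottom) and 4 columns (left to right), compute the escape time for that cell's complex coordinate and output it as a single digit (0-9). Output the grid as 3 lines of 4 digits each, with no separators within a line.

(row=0, col=0): c = -1.4000 + -0.1400i → escape time 9
(row=0, col=1): c = -1.0600 + -0.1400i → escape time 9
(row=0, col=2): c = -0.7200 + -0.1400i → escape time 9
(row=0, col=3): c = -0.3800 + -0.1400i → escape time 9
(row=1, col=0): c = -1.4000 + -0.4750i → escape time 3
(row=1, col=1): c = -1.0600 + -0.4750i → escape time 5
(row=1, col=2): c = -0.7200 + -0.4750i → escape time 8
(row=1, col=3): c = -0.3800 + -0.4750i → escape time 9
(row=2, col=0): c = -1.4000 + -0.8100i → escape time 3
(row=2, col=1): c = -1.0600 + -0.8100i → escape time 3
(row=2, col=2): c = -0.7200 + -0.8100i → escape time 4
(row=2, col=3): c = -0.3800 + -0.8100i → escape time 6

Answer: 9999
3589
3346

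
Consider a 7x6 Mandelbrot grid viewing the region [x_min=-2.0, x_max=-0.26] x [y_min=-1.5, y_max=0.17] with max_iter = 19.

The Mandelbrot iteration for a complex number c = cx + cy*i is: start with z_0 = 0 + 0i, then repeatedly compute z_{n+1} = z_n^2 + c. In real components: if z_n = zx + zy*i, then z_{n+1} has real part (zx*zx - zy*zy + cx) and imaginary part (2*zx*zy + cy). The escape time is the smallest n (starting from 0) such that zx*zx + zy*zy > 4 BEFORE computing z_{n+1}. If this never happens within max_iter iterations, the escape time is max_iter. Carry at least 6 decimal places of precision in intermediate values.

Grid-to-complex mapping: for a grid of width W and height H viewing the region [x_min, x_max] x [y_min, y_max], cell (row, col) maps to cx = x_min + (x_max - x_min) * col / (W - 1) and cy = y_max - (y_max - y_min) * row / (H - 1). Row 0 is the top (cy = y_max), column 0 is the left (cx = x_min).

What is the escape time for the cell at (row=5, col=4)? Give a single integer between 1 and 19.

Answer: 2

Derivation:
z_0 = 0 + 0i, c = -0.8400 + -1.5000i
Iter 1: z = -0.8400 + -1.5000i, |z|^2 = 2.9556
Iter 2: z = -2.3844 + 1.0200i, |z|^2 = 6.7258
Escaped at iteration 2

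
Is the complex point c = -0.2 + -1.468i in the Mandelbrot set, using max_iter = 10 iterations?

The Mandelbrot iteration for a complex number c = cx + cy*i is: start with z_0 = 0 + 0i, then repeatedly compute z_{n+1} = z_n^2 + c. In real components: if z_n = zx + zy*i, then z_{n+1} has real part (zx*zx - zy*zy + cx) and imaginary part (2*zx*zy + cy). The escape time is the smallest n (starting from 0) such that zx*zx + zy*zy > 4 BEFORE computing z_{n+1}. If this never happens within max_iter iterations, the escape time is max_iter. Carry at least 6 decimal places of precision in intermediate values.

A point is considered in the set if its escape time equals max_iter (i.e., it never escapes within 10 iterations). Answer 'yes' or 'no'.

z_0 = 0 + 0i, c = -0.2000 + -1.4680i
Iter 1: z = -0.2000 + -1.4680i, |z|^2 = 2.1950
Iter 2: z = -2.3150 + -0.8808i, |z|^2 = 6.1351
Escaped at iteration 2

Answer: no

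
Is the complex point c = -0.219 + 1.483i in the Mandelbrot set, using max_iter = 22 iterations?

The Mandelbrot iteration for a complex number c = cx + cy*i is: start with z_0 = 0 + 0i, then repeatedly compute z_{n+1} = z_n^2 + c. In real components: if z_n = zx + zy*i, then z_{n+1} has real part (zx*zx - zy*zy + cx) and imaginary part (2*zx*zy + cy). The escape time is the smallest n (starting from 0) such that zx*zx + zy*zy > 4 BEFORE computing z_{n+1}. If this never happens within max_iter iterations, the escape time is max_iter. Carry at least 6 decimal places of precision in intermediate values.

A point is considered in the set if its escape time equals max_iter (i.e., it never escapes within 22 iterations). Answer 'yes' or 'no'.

z_0 = 0 + 0i, c = -0.2190 + 1.4830i
Iter 1: z = -0.2190 + 1.4830i, |z|^2 = 2.2473
Iter 2: z = -2.3703 + 0.8334i, |z|^2 = 6.3131
Escaped at iteration 2

Answer: no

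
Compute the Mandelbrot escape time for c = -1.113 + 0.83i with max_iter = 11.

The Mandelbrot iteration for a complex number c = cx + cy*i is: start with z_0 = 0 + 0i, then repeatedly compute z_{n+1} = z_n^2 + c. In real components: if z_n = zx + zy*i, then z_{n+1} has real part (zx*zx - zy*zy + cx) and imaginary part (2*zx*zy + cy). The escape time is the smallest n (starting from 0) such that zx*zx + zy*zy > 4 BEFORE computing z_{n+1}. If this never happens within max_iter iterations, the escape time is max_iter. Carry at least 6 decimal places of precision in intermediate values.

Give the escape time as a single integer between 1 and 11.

z_0 = 0 + 0i, c = -1.1130 + 0.8300i
Iter 1: z = -1.1130 + 0.8300i, |z|^2 = 1.9277
Iter 2: z = -0.5631 + -1.0176i, |z|^2 = 1.3526
Iter 3: z = -1.8314 + 1.9761i, |z|^2 = 7.2587
Escaped at iteration 3

Answer: 3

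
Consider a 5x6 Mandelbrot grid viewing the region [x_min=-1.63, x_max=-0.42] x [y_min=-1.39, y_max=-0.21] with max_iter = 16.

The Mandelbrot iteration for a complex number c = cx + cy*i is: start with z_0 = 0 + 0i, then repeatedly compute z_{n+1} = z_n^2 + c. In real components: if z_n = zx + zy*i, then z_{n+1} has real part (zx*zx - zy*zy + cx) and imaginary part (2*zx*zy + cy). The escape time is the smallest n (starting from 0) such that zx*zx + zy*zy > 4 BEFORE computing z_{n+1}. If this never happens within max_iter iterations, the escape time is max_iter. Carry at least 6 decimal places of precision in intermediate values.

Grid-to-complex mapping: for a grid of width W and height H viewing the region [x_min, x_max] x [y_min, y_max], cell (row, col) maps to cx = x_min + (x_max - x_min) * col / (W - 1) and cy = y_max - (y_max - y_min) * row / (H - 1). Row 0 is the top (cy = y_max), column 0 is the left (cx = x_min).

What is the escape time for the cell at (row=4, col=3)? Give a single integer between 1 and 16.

Answer: 3

Derivation:
z_0 = 0 + 0i, c = -0.7225 + -1.1540i
Iter 1: z = -0.7225 + -1.1540i, |z|^2 = 1.8537
Iter 2: z = -1.5322 + 0.5135i, |z|^2 = 2.6114
Iter 3: z = 1.3615 + -2.7277i, |z|^2 = 9.2937
Escaped at iteration 3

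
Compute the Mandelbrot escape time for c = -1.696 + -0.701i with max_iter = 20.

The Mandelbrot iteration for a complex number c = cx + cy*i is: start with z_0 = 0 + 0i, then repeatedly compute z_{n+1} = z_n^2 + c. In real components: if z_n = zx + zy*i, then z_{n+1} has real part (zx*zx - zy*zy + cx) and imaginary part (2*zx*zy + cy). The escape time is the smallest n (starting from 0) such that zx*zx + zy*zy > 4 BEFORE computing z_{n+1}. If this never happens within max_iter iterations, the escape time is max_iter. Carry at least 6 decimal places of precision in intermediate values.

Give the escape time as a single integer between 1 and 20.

z_0 = 0 + 0i, c = -1.6960 + -0.7010i
Iter 1: z = -1.6960 + -0.7010i, |z|^2 = 3.3678
Iter 2: z = 0.6890 + 1.6768i, |z|^2 = 3.2864
Iter 3: z = -4.0329 + 1.6097i, |z|^2 = 18.8552
Escaped at iteration 3

Answer: 3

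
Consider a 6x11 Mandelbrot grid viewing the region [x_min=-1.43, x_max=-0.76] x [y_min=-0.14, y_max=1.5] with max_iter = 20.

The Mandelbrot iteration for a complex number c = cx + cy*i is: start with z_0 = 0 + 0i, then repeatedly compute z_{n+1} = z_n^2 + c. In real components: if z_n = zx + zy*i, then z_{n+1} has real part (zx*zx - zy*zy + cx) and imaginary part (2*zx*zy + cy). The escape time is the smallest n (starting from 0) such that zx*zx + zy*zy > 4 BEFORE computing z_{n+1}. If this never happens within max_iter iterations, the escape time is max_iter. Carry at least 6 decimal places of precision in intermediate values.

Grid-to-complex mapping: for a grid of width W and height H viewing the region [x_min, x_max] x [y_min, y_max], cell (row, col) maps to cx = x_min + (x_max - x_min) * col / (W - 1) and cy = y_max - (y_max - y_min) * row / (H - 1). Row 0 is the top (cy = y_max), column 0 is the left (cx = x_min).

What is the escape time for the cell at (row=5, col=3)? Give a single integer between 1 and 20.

z_0 = 0 + 0i, c = -1.0280 + 0.6800i
Iter 1: z = -1.0280 + 0.6800i, |z|^2 = 1.5192
Iter 2: z = -0.4336 + -0.7181i, |z|^2 = 0.7037
Iter 3: z = -1.3556 + 1.3027i, |z|^2 = 3.5348
Iter 4: z = -0.8874 + -2.8520i, |z|^2 = 8.9217
Escaped at iteration 4

Answer: 4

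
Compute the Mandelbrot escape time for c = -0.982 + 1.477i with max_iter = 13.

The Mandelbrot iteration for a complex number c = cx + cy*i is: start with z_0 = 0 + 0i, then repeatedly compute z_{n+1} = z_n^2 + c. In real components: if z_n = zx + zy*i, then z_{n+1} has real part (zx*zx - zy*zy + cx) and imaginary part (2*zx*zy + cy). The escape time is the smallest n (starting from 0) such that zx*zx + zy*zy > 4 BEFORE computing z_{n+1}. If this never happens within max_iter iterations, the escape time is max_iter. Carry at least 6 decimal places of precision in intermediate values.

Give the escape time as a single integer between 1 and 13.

z_0 = 0 + 0i, c = -0.9820 + 1.4770i
Iter 1: z = -0.9820 + 1.4770i, |z|^2 = 3.1459
Iter 2: z = -2.1992 + -1.4238i, |z|^2 = 6.8638
Escaped at iteration 2

Answer: 2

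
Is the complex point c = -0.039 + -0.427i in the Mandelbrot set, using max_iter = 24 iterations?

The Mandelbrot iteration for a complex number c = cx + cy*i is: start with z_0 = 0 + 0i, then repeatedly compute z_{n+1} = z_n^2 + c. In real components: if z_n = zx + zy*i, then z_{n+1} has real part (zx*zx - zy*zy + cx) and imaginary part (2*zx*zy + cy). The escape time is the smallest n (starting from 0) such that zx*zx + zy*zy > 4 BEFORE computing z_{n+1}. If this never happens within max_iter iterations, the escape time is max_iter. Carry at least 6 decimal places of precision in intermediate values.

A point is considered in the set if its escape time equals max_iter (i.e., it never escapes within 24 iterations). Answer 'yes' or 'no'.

z_0 = 0 + 0i, c = -0.0390 + -0.4270i
Iter 1: z = -0.0390 + -0.4270i, |z|^2 = 0.1838
Iter 2: z = -0.2198 + -0.3937i, |z|^2 = 0.2033
Iter 3: z = -0.1457 + -0.2539i, |z|^2 = 0.0857
Iter 4: z = -0.0823 + -0.3530i, |z|^2 = 0.1314
Iter 5: z = -0.1569 + -0.3689i, |z|^2 = 0.1607
Iter 6: z = -0.1505 + -0.3113i, |z|^2 = 0.1195
Iter 7: z = -0.1132 + -0.3333i, |z|^2 = 0.1239
Iter 8: z = -0.1373 + -0.3515i, |z|^2 = 0.1424
Iter 9: z = -0.1437 + -0.3305i, |z|^2 = 0.1299
Iter 10: z = -0.1276 + -0.3320i, |z|^2 = 0.1265
Iter 11: z = -0.1330 + -0.3423i, |z|^2 = 0.1348
Iter 12: z = -0.1385 + -0.3360i, |z|^2 = 0.1321
Iter 13: z = -0.1327 + -0.3339i, |z|^2 = 0.1291
Iter 14: z = -0.1329 + -0.3384i, |z|^2 = 0.1322
Iter 15: z = -0.1358 + -0.3371i, |z|^2 = 0.1321
Iter 16: z = -0.1342 + -0.3354i, |z|^2 = 0.1305
Iter 17: z = -0.1335 + -0.3370i, |z|^2 = 0.1314
Iter 18: z = -0.1347 + -0.3370i, |z|^2 = 0.1317
Iter 19: z = -0.1344 + -0.3362i, |z|^2 = 0.1311
Iter 20: z = -0.1340 + -0.3366i, |z|^2 = 0.1313
Iter 21: z = -0.1344 + -0.3368i, |z|^2 = 0.1315
Iter 22: z = -0.1344 + -0.3365i, |z|^2 = 0.1313
Iter 23: z = -0.1342 + -0.3366i, |z|^2 = 0.1313
Did not escape in 24 iterations → in set

Answer: yes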